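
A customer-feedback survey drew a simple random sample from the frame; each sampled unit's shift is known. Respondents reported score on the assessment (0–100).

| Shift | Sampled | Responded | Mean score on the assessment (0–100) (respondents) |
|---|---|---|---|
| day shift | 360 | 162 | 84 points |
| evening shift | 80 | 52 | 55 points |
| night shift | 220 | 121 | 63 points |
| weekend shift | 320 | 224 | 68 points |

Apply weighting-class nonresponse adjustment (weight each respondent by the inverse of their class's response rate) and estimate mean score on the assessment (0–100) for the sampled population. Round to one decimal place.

Class response rates: day shift 162/360 = 45%, evening shift 52/80 = 65%, night shift 121/220 = 55%, weekend shift 224/320 = 70%.
Each respondent's weight = sampled/responded in their class; summing within a class gives n_sampled, so:
  day shift: 360 × 84 = 30,240
  evening shift: 80 × 55 = 4400
  night shift: 220 × 63 = 13,860
  weekend shift: 320 × 68 = 21,760
Adjusted estimate = 70,260 / 980 = 71.6939 → 71.7.

71.7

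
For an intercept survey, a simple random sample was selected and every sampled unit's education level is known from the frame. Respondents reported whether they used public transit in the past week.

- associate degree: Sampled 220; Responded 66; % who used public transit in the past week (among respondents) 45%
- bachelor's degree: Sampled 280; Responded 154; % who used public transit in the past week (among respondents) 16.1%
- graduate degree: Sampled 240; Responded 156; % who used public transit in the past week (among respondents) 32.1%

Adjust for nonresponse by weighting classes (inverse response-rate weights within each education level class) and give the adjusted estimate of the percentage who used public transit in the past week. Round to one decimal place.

29.9%

Class response rates: associate degree 66/220 = 30%, bachelor's degree 154/280 = 55%, graduate degree 156/240 = 65%.
Each respondent's weight = sampled/responded in their class; summing within a class gives n_sampled, so:
  associate degree: 220 × 45 = 9900
  bachelor's degree: 280 × 16.1 = 4508
  graduate degree: 240 × 32.1 = 7704
Adjusted estimate = 22,112 / 740 = 29.8811 → 29.9%.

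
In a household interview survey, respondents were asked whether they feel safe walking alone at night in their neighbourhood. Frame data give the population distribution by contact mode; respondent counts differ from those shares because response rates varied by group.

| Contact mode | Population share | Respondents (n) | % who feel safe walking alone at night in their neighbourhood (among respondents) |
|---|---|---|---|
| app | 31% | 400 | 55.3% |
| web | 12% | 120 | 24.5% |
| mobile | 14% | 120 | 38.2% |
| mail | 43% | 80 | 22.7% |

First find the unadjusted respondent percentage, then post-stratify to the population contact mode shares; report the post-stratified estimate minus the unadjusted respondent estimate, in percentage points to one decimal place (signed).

Without adjustment, the pooled respondent share is:
  (400/720)×55.3 + (120/720)×24.5 + (120/720)×38.2 + (80/720)×22.7 = 43.6944%
Post-stratified estimate weights by population shares:
  0.31×55.3 + 0.12×24.5 + 0.14×38.2 + 0.43×22.7 = 35.192%
Difference = 35.192 − 43.6944 = -8.5024 pp.

-8.5 percentage points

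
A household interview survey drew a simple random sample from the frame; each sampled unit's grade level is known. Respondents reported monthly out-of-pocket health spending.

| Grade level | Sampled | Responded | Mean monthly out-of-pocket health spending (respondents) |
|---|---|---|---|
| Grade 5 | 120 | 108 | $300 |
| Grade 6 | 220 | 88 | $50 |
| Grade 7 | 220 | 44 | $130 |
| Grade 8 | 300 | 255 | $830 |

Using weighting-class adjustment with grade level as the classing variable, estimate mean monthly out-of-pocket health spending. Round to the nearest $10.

$380

Response rates by class: Grade 5 108/120 = 90%, Grade 6 88/220 = 40%, Grade 7 44/220 = 20%, Grade 8 255/300 = 85%.
Weighting each respondent by the inverse class response rate inflates each class back to its sampled size, so the class weight is n_sampled:
  Grade 5: 120 × 300 = 36,000
  Grade 6: 220 × 50 = 11,000
  Grade 7: 220 × 130 = 28,600
  Grade 8: 300 × 830 = 249,000
Adjusted estimate = 324,600 / 860 = 377.442 → $380.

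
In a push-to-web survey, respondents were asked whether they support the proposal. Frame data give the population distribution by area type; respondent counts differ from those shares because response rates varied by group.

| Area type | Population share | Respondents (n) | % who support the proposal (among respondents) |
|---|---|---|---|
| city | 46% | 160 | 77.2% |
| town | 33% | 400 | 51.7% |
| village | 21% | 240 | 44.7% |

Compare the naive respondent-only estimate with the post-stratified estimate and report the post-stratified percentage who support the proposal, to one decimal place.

62.0%

Naive respondent-only estimate (weights = respondent counts):
  (160/800)×77.2 + (400/800)×51.7 + (240/800)×44.7 = 54.7%
Reweighting by population area type shares:
  0.46×77.2 + 0.33×51.7 + 0.21×44.7 = 61.96%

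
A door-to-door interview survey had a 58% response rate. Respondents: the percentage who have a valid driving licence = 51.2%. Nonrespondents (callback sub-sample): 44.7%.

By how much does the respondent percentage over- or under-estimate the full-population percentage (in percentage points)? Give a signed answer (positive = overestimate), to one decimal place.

Nonresponse fraction = 1 − 0.58 = 0.42.
Bias = (nonresponse fraction) × (respondent percentage − nonrespondent percentage)
     = 0.42 × (51.2 − 44.7) = 0.42 × 6.5 = 2.73.

+2.7 percentage points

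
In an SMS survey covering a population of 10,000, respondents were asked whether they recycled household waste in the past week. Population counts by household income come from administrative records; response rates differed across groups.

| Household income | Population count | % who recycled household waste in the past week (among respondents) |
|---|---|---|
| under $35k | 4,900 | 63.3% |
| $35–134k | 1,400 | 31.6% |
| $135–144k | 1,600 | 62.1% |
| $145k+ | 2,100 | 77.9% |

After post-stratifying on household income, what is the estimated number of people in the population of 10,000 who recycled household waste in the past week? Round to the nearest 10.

6,170

Each cell contributes its population count × the respondent rate:
  under $35k: 4,900 × 63.3% = 3101.7
  $35–134k: 1,400 × 31.6% = 442.4
  $135–144k: 1,600 × 62.1% = 993.6
  $145k+: 2,100 × 77.9% = 1635.9
Estimated total = 6173.6 → 6,170.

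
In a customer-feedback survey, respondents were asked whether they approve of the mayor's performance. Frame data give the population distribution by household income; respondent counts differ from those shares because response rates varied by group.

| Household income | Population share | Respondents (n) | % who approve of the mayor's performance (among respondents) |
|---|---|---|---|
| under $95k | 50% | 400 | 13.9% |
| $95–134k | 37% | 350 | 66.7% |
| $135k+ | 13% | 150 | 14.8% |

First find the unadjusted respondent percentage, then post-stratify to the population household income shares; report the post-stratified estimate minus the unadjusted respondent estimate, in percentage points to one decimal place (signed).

Naive respondent-only estimate (weights = respondent counts):
  (400/900)×13.9 + (350/900)×66.7 + (150/900)×14.8 = 34.5833%
Post-stratifying to population shares instead:
  0.5×13.9 + 0.37×66.7 + 0.13×14.8 = 33.553%
Difference = 33.553 − 34.5833 = -1.0303 pp.

-1.0 percentage points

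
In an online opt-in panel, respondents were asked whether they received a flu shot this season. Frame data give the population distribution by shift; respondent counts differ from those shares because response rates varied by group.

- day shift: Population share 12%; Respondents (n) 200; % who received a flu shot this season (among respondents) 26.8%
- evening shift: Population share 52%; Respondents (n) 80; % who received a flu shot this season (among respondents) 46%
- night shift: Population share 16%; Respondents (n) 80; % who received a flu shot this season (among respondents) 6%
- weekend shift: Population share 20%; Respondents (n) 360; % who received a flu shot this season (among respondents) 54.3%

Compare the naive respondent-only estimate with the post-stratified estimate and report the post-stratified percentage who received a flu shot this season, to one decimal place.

Without adjustment, the pooled respondent share is:
  (200/720)×26.8 + (80/720)×46 + (80/720)×6 + (360/720)×54.3 = 40.3722%
Post-stratified estimate weights by population shares:
  0.12×26.8 + 0.52×46 + 0.16×6 + 0.2×54.3 = 38.956%

39.0%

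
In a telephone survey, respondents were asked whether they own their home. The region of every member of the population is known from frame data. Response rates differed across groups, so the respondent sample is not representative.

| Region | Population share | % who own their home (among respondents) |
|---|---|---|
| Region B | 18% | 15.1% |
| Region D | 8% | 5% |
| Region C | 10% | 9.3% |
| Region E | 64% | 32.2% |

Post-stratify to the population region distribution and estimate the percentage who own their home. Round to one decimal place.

24.7%

Each cell contributes population-share × respondent value:
  Region B: 0.18 × 15.1 = 2.718
  Region D: 0.08 × 5 = 0.4
  Region C: 0.1 × 9.3 = 0.93
  Region E: 0.64 × 32.2 = 20.608
Post-stratified estimate = 24.656 → 24.7%.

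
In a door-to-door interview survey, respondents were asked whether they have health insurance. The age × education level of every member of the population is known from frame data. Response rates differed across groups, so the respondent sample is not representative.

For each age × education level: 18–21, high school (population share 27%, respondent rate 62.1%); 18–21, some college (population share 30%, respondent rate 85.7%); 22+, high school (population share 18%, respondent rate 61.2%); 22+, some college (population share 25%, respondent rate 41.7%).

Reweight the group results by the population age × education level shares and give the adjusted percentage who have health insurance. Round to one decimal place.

63.9%

Reweight to the known age × education level distribution:
  18–21, high school: 0.27 × 62.1 = 16.767
  18–21, some college: 0.3 × 85.7 = 25.71
  22+, high school: 0.18 × 61.2 = 11.016
  22+, some college: 0.25 × 41.7 = 10.425
Post-stratified estimate = 63.918 → 63.9%.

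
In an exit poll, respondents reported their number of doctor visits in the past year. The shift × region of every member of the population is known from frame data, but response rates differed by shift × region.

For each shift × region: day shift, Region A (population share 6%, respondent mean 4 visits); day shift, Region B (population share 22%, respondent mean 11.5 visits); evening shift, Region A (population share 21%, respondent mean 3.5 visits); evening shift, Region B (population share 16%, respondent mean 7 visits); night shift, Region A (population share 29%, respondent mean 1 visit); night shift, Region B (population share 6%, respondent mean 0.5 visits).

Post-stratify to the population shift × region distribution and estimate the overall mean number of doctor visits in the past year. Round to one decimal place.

Each cell contributes population-share × respondent value:
  day shift, Region A: 0.06 × 4 = 0.24
  day shift, Region B: 0.22 × 11.5 = 2.53
  evening shift, Region A: 0.21 × 3.5 = 0.735
  evening shift, Region B: 0.16 × 7 = 1.12
  night shift, Region A: 0.29 × 1 = 0.29
  night shift, Region B: 0.06 × 0.5 = 0.03
Post-stratified estimate = 4.945 → 4.9.

4.9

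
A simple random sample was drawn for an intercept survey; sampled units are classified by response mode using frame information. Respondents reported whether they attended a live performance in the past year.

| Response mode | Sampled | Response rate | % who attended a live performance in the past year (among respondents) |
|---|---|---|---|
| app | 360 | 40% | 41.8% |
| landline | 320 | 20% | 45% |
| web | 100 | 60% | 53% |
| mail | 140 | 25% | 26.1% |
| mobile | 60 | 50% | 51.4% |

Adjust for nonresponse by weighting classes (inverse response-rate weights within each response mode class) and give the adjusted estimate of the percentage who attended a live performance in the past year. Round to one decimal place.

42.3%

Inverse-response-rate weighting restores each class to its sampled count, so class totals weight by n_sampled:
  app: 360 × 41.8 = 15048
  landline: 320 × 45 = 14,400
  web: 100 × 53 = 5300
  mail: 140 × 26.1 = 3654
  mobile: 60 × 51.4 = 3084
Adjusted estimate = 41,486 / 980 = 42.3327 → 42.3%.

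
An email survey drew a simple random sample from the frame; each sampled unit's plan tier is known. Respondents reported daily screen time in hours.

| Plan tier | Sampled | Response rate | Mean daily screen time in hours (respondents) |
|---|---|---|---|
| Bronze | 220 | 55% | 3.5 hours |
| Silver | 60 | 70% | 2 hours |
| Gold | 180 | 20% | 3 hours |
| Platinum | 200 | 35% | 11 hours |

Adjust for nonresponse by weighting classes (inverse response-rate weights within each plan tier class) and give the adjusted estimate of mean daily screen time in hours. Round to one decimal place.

Inverse-response-rate weighting restores each class to its sampled count, so class totals weight by n_sampled:
  Bronze: 220 × 3.5 = 770
  Silver: 60 × 2 = 120
  Gold: 180 × 3 = 540
  Platinum: 200 × 11 = 2200
Adjusted estimate = 3630 / 660 = 5.5 → 5.5.

5.5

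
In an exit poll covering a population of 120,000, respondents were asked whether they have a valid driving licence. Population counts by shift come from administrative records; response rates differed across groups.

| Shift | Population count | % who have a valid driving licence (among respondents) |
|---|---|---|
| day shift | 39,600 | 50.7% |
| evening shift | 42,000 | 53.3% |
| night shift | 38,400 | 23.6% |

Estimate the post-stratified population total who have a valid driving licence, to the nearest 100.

51,500

Apply each group's respondent rate to its population count:
  day shift: 39,600 × 50.7% = 20077.2
  evening shift: 42,000 × 53.3% = 22,386
  night shift: 38,400 × 23.6% = 9062.4
Estimated total = 51525.6 → 51,500.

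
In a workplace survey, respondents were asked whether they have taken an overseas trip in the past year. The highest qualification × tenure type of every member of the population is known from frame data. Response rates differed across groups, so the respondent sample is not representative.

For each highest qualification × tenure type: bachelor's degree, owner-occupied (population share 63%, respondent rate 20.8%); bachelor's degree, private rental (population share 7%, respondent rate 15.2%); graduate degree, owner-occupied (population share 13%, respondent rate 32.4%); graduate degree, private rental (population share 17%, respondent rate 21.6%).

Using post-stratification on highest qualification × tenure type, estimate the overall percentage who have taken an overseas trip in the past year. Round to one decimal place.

Reweight to the known highest qualification × tenure type distribution:
  bachelor's degree, owner-occupied: 0.63 × 20.8 = 13.104
  bachelor's degree, private rental: 0.07 × 15.2 = 1.064
  graduate degree, owner-occupied: 0.13 × 32.4 = 4.212
  graduate degree, private rental: 0.17 × 21.6 = 3.672
Post-stratified estimate = 22.052 → 22.1%.

22.1%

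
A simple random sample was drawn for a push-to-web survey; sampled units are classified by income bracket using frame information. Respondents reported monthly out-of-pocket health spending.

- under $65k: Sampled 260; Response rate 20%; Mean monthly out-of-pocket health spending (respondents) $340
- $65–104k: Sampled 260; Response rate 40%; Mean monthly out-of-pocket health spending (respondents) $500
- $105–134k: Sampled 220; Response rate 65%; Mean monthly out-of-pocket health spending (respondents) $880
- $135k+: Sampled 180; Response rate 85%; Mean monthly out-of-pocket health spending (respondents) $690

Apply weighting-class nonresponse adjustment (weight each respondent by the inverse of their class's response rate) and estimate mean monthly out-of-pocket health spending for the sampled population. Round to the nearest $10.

Each respondent's weight = sampled/responded in their class; summing within a class gives n_sampled, so:
  under $65k: 260 × 340 = 88,400
  $65–104k: 260 × 500 = 130,000
  $105–134k: 220 × 880 = 193,600
  $135k+: 180 × 690 = 124,200
Adjusted estimate = 536,200 / 920 = 582.826 → $580.

$580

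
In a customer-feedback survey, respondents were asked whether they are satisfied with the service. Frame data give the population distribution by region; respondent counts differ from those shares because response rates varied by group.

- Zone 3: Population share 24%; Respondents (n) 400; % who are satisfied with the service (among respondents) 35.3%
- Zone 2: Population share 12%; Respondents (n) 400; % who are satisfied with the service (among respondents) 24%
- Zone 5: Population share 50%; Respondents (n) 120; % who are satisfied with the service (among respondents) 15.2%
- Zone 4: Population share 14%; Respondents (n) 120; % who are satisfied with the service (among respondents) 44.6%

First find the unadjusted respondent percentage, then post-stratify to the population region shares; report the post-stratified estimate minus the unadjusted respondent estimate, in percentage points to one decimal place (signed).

-4.5 percentage points

Naive respondent-only estimate (weights = respondent counts):
  (400/1040)×35.3 + (400/1040)×24 + (120/1040)×15.2 + (120/1040)×44.6 = 29.7077%
Post-stratifying to population shares instead:
  0.24×35.3 + 0.12×24 + 0.5×15.2 + 0.14×44.6 = 25.196%
Difference = 25.196 − 29.7077 = -4.5117 pp.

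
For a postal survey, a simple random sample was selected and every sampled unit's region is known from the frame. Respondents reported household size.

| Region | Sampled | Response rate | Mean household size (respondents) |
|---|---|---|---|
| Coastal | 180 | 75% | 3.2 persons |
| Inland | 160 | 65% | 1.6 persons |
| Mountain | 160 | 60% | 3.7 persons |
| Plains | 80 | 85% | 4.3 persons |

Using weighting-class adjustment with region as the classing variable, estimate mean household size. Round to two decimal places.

Weighting each respondent by the inverse class response rate inflates each class back to its sampled size, so the class weight is n_sampled:
  Coastal: 180 × 3.2 = 576
  Inland: 160 × 1.6 = 256
  Mountain: 160 × 3.7 = 592
  Plains: 80 × 4.3 = 344
Adjusted estimate = 1768 / 580 = 3.04828 → 3.05.

3.05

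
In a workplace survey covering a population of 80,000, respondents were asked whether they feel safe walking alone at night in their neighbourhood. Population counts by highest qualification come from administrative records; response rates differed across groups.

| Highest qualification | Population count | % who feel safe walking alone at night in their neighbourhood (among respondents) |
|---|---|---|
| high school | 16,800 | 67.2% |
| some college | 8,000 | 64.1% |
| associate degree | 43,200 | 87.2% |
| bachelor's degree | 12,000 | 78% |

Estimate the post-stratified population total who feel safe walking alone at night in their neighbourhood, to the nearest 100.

63,400

Estimated count per cell = population count × respondent percentage:
  high school: 16,800 × 67.2% = 11289.6
  some college: 8,000 × 64.1% = 5128
  associate degree: 43,200 × 87.2% = 37670.4
  bachelor's degree: 12,000 × 78% = 9360
Estimated total = 63,448 → 63,400.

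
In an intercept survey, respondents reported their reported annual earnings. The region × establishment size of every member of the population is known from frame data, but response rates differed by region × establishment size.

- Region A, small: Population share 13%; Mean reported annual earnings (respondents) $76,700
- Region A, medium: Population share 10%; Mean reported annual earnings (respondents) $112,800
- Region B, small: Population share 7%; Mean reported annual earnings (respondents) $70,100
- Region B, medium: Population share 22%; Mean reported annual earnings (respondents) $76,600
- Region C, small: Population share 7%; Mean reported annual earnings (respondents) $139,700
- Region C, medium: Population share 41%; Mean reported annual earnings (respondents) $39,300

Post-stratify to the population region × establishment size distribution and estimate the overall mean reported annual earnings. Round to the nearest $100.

$68,900

Post-stratification weights by population share, not respondent share:
  Region A, small: 0.13 × 76,700 = 9971
  Region A, medium: 0.1 × 112,800 = 11,280
  Region B, small: 0.07 × 70,100 = 4907
  Region B, medium: 0.22 × 76,600 = 16,852
  Region C, small: 0.07 × 139,700 = 9779
  Region C, medium: 0.41 × 39,300 = 16,113
Post-stratified estimate = 68,902 → $68,900.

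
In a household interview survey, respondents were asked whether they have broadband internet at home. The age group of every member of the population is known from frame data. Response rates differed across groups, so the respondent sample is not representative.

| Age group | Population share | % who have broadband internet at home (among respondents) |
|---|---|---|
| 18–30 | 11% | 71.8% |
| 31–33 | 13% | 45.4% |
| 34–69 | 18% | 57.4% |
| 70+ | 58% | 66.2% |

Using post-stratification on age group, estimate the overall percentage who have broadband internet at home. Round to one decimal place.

62.5%

Post-stratification weights by population share, not respondent share:
  18–30: 0.11 × 71.8 = 7.898
  31–33: 0.13 × 45.4 = 5.902
  34–69: 0.18 × 57.4 = 10.332
  70+: 0.58 × 66.2 = 38.396
Post-stratified estimate = 62.528 → 62.5%.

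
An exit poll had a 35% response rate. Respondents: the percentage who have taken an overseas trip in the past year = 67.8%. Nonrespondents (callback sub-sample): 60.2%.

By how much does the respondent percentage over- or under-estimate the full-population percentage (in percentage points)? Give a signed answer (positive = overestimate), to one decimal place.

Nonresponse fraction = 1 − 0.35 = 0.65.
Bias = (nonresponse fraction) × (respondent percentage − nonrespondent percentage)
     = 0.65 × (67.8 − 60.2) = 0.65 × 7.6 = 4.94.

+4.9 percentage points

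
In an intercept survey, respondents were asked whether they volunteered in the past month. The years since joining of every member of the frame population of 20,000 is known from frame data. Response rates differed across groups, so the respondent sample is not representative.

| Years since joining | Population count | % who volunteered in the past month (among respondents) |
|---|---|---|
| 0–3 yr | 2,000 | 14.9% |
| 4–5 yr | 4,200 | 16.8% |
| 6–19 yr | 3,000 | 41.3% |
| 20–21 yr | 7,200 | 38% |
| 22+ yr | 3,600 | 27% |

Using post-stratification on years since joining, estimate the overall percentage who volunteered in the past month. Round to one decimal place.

Reweight to the known years since joining distribution:
  0–3 yr: (2,000/20,000) × 14.9 = 1.49
  4–5 yr: (4,200/20,000) × 16.8 = 3.528
  6–19 yr: (3,000/20,000) × 41.3 = 6.195
  20–21 yr: (7,200/20,000) × 38 = 13.68
  22+ yr: (3,600/20,000) × 27 = 4.86
Post-stratified estimate = 29.753 → 29.8%.

29.8%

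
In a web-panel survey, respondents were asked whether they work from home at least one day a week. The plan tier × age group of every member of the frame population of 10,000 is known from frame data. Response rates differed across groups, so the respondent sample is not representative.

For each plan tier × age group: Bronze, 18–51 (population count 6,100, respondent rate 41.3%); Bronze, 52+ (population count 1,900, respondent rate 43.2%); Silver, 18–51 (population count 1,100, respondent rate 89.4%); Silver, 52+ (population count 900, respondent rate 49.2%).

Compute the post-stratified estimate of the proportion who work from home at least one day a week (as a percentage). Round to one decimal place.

47.7%

Weight each group's respondent value by its population share:
  Bronze, 18–51: (6,100/10,000) × 41.3 = 25.193
  Bronze, 52+: (1,900/10,000) × 43.2 = 8.208
  Silver, 18–51: (1,100/10,000) × 89.4 = 9.834
  Silver, 52+: (900/10,000) × 49.2 = 4.428
Post-stratified estimate = 47.663 → 47.7%.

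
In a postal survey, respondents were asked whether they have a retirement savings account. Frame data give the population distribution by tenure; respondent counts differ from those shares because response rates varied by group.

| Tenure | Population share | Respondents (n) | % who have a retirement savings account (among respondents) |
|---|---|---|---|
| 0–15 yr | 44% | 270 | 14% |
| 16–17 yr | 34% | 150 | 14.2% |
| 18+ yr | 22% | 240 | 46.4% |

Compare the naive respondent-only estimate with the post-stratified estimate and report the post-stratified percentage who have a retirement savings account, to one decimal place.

Without adjustment, the pooled respondent share is:
  (270/660)×14 + (150/660)×14.2 + (240/660)×46.4 = 25.8273%
Post-stratified estimate weights by population shares:
  0.44×14 + 0.34×14.2 + 0.22×46.4 = 21.196%

21.2%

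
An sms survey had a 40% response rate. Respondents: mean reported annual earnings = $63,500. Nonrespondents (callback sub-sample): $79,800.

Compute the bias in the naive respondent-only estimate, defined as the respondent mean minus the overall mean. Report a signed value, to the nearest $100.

-$9,800

Nonresponse fraction = 1 − 0.4 = 0.6.
Bias = (nonresponse fraction) × (respondent mean − nonrespondent mean)
     = 0.6 × (63,500 − 79,800) = 0.6 × -16,300 = -9780.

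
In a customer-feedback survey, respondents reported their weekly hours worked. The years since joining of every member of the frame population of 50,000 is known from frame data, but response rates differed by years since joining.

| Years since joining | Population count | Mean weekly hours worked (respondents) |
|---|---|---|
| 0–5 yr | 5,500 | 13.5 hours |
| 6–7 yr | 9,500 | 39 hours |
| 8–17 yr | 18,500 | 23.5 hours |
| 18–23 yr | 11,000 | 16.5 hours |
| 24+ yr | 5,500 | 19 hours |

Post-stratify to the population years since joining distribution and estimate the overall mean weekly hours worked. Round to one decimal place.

23.3

Each cell contributes population-share × respondent value:
  0–5 yr: (5,500/50,000) × 13.5 = 1.485
  6–7 yr: (9,500/50,000) × 39 = 7.41
  8–17 yr: (18,500/50,000) × 23.5 = 8.695
  18–23 yr: (11,000/50,000) × 16.5 = 3.63
  24+ yr: (5,500/50,000) × 19 = 2.09
Post-stratified estimate = 23.31 → 23.3.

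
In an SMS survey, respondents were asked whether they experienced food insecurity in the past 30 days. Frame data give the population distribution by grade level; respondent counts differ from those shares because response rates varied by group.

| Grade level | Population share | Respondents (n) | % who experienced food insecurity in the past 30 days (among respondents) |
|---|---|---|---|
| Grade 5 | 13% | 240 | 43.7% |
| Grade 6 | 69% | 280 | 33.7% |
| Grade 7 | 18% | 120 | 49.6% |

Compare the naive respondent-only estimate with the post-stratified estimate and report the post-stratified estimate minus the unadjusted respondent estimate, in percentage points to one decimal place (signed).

Naive respondent-only estimate (weights = respondent counts):
  (240/640)×43.7 + (280/640)×33.7 + (120/640)×49.6 = 40.4312%
Post-stratified estimate weights by population shares:
  0.13×43.7 + 0.69×33.7 + 0.18×49.6 = 37.862%
Difference = 37.862 − 40.4312 = -2.5692 pp.

-2.6 percentage points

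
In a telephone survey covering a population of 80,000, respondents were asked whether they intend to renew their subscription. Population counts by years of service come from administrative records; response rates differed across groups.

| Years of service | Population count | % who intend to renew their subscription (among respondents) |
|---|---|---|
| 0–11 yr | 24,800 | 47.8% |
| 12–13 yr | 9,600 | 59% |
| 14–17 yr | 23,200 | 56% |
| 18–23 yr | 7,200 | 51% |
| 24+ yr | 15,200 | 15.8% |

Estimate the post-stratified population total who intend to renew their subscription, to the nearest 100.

Apply each group's respondent rate to its population count:
  0–11 yr: 24,800 × 47.8% = 11854.4
  12–13 yr: 9,600 × 59% = 5664
  14–17 yr: 23,200 × 56% = 12,992
  18–23 yr: 7,200 × 51% = 3672
  24+ yr: 15,200 × 15.8% = 2401.6
Estimated total = 36,584 → 36,600.

36,600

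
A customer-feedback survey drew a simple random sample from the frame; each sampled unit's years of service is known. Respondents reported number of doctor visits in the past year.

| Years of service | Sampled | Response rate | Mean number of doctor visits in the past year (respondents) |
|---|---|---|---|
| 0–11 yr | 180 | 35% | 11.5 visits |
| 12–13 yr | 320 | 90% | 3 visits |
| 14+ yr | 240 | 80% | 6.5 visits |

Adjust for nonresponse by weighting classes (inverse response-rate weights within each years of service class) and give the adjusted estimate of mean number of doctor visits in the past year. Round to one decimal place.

6.2

With weight = n_sampled/n_responded per class, the weighted class total is n_sampled:
  0–11 yr: 180 × 11.5 = 2070
  12–13 yr: 320 × 3 = 960
  14+ yr: 240 × 6.5 = 1560
Adjusted estimate = 4590 / 740 = 6.2027 → 6.2.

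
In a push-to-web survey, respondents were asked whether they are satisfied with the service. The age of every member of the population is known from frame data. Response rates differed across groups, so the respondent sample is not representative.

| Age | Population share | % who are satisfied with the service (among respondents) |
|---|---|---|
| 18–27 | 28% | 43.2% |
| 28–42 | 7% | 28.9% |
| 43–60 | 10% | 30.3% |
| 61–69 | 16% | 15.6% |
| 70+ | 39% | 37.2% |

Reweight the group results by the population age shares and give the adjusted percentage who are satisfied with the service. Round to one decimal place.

Each cell contributes population-share × respondent value:
  18–27: 0.28 × 43.2 = 12.096
  28–42: 0.07 × 28.9 = 2.023
  43–60: 0.1 × 30.3 = 3.03
  61–69: 0.16 × 15.6 = 2.496
  70+: 0.39 × 37.2 = 14.508
Post-stratified estimate = 34.153 → 34.2%.

34.2%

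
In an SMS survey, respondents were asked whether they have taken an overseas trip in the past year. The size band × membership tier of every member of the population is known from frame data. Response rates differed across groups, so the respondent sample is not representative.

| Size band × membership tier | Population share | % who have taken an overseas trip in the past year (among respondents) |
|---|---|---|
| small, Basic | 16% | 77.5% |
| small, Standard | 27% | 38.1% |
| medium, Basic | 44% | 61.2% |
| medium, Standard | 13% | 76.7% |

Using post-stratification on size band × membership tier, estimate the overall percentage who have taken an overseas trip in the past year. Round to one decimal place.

Post-stratification weights by population share, not respondent share:
  small, Basic: 0.16 × 77.5 = 12.4
  small, Standard: 0.27 × 38.1 = 10.287
  medium, Basic: 0.44 × 61.2 = 26.928
  medium, Standard: 0.13 × 76.7 = 9.971
Post-stratified estimate = 59.586 → 59.6%.

59.6%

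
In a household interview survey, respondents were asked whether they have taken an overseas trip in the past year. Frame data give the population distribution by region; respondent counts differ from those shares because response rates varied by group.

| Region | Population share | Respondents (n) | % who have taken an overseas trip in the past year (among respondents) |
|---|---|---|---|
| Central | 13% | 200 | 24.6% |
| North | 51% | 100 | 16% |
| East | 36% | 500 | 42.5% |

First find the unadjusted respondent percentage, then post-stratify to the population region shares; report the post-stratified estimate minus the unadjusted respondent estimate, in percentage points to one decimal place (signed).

-8.1 percentage points

Without adjustment, the pooled respondent share is:
  (200/800)×24.6 + (100/800)×16 + (500/800)×42.5 = 34.7125%
Post-stratifying to population shares instead:
  0.13×24.6 + 0.51×16 + 0.36×42.5 = 26.658%
Difference = 26.658 − 34.7125 = -8.0545 pp.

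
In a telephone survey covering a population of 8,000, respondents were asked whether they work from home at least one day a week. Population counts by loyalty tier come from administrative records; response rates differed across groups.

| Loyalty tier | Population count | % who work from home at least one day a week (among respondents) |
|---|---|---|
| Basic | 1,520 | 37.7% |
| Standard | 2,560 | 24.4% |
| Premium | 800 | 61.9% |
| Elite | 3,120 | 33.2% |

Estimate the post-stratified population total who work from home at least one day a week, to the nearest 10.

Apply each group's respondent rate to its population count:
  Basic: 1,520 × 37.7% = 573.04
  Standard: 2,560 × 24.4% = 624.64
  Premium: 800 × 61.9% = 495.2
  Elite: 3,120 × 33.2% = 1035.84
Estimated total = 2728.72 → 2,730.

2,730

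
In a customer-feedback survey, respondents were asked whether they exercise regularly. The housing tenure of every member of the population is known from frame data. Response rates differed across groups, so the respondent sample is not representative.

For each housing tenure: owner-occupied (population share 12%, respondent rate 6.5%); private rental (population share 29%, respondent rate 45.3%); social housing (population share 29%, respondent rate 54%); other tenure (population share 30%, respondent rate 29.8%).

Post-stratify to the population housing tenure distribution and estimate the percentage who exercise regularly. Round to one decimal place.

Reweight to the known housing tenure distribution:
  owner-occupied: 0.12 × 6.5 = 0.78
  private rental: 0.29 × 45.3 = 13.137
  social housing: 0.29 × 54 = 15.66
  other tenure: 0.3 × 29.8 = 8.94
Post-stratified estimate = 38.517 → 38.5%.

38.5%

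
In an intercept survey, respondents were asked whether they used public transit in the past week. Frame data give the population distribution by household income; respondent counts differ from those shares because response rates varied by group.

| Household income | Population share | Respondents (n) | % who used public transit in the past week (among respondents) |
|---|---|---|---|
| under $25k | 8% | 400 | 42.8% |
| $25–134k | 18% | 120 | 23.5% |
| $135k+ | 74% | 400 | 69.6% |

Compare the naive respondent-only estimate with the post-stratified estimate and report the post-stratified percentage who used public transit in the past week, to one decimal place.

59.2%

Naive respondent-only estimate (weights = respondent counts):
  (400/920)×42.8 + (120/920)×23.5 + (400/920)×69.6 = 51.9348%
Post-stratifying to population shares instead:
  0.08×42.8 + 0.18×23.5 + 0.74×69.6 = 59.158%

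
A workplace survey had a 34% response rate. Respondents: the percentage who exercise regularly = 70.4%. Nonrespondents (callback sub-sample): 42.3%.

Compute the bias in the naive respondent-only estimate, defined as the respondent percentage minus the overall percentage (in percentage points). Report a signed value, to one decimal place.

Nonresponse fraction = 1 − 0.34 = 0.66.
Bias = (nonresponse fraction) × (respondent percentage − nonrespondent percentage)
     = 0.66 × (70.4 − 42.3) = 0.66 × 28.1 = 18.546.

+18.5 percentage points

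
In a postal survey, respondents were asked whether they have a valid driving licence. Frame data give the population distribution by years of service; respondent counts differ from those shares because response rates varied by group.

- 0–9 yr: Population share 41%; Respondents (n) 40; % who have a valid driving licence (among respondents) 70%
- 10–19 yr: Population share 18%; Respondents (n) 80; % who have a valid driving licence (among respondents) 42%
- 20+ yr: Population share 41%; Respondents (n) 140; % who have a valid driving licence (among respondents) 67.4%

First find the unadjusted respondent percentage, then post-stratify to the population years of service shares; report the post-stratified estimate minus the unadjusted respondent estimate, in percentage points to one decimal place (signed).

Without adjustment, the pooled respondent share is:
  (40/260)×70 + (80/260)×42 + (140/260)×67.4 = 59.9846%
Post-stratifying to population shares instead:
  0.41×70 + 0.18×42 + 0.41×67.4 = 63.894%
Difference = 63.894 − 59.9846 = 3.9094 pp.

+3.9 percentage points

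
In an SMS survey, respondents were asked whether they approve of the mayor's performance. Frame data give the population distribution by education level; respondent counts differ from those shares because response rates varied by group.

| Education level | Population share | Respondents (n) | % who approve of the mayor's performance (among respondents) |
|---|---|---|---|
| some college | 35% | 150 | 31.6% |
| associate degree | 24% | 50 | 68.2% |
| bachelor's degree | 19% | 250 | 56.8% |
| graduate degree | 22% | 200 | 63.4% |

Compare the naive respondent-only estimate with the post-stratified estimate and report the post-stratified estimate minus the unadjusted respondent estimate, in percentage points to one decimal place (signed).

-1.7 percentage points

Without adjustment, the pooled respondent share is:
  (150/650)×31.6 + (50/650)×68.2 + (250/650)×56.8 + (200/650)×63.4 = 53.8923%
Reweighting by population education level shares:
  0.35×31.6 + 0.24×68.2 + 0.19×56.8 + 0.22×63.4 = 52.168%
Difference = 52.168 − 53.8923 = -1.7243 pp.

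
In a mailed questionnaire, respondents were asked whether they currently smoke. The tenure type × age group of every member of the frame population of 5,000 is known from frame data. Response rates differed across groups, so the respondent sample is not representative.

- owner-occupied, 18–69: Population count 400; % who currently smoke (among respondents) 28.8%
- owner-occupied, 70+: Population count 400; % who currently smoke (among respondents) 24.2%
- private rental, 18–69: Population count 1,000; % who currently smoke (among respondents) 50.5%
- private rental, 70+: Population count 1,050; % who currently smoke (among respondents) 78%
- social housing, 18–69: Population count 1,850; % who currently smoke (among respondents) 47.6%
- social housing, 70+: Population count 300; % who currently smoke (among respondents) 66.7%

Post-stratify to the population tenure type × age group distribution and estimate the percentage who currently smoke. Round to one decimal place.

Each cell contributes population-share × respondent value:
  owner-occupied, 18–69: (400/5,000) × 28.8 = 2.304
  owner-occupied, 70+: (400/5,000) × 24.2 = 1.936
  private rental, 18–69: (1,000/5,000) × 50.5 = 10.1
  private rental, 70+: (1,050/5,000) × 78 = 16.38
  social housing, 18–69: (1,850/5,000) × 47.6 = 17.612
  social housing, 70+: (300/5,000) × 66.7 = 4.002
Post-stratified estimate = 52.334 → 52.3%.

52.3%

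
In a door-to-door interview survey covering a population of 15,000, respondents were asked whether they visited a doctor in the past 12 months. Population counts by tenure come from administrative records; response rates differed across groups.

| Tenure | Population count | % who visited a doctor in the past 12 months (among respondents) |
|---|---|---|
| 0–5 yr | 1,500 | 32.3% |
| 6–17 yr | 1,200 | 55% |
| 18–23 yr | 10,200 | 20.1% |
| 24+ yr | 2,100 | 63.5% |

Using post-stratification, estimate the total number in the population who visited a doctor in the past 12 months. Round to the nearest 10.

4,530

Estimated count per cell = population count × respondent percentage:
  0–5 yr: 1,500 × 32.3% = 484.5
  6–17 yr: 1,200 × 55% = 660
  18–23 yr: 10,200 × 20.1% = 2050.2
  24+ yr: 2,100 × 63.5% = 1333.5
Estimated total = 4528.2 → 4,530.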